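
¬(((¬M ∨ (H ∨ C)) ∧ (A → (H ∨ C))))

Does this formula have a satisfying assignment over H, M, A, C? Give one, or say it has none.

H=F, M=T, A=T, C=F

  ¬(((¬M ∨ (H ∨ C)) ∧ (A → (H ∨ C)))) = True
    (¬M ∨ (H ∨ C)) ∧ (A → (H ∨ C)) = False
      ¬M ∨ (H ∨ C) = False
        ¬M = False
        H ∨ C = False
      A → (H ∨ C) = False
        H ∨ C = False
The formula evaluates to True.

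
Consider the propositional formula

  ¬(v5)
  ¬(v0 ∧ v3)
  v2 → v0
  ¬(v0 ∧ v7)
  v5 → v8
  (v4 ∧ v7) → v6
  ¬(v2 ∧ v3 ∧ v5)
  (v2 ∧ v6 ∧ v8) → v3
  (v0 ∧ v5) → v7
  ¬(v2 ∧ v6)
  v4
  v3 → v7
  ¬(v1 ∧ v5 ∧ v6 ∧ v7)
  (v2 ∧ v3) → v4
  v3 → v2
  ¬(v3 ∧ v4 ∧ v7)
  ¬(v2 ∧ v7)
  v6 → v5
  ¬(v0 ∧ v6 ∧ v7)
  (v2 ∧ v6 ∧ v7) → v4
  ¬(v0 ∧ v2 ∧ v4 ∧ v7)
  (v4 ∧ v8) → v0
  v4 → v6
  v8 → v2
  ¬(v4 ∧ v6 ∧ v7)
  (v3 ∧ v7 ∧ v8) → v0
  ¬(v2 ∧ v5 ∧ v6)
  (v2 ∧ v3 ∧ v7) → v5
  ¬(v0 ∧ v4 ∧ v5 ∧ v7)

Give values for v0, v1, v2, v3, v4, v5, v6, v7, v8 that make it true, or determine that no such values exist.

The formula is unsatisfiable.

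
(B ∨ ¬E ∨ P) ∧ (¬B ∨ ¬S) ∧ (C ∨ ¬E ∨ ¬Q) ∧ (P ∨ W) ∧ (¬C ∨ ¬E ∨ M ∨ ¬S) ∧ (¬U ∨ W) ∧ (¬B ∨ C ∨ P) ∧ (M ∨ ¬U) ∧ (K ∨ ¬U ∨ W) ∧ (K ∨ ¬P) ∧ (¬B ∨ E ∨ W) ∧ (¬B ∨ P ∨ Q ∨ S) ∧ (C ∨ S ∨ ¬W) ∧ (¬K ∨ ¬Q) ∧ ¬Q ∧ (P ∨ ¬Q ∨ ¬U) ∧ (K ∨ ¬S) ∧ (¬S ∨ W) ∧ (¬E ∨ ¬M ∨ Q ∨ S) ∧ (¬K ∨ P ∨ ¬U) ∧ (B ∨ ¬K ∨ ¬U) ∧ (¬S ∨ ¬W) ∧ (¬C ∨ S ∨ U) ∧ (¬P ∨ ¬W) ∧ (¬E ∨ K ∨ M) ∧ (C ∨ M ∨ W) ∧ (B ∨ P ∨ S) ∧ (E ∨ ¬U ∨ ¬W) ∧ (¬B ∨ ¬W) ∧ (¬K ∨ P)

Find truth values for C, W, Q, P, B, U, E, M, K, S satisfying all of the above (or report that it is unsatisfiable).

C=F, W=F, Q=F, P=T, B=F, U=F, E=F, M=T, K=T, S=F

Unit clause (¬Q) forces Q = False.
Set C = False.
Try W = True:
  (C ∨ S ∨ ¬W) forces S = True.
  clause (¬S ∨ ¬W) is falsified — backtrack.
So W = False.
  then (P ∨ W) forces P = True.
  then (¬U ∨ W) forces U = False.
  then (K ∨ ¬P) forces K = True.
  then (¬S ∨ W) forces S = False.
  then (C ∨ M ∨ W) forces M = True.
  then (¬E ∨ ¬M ∨ Q ∨ S) forces E = False.
  then (¬B ∨ E ∨ W) forces B = False.
All clauses satisfied.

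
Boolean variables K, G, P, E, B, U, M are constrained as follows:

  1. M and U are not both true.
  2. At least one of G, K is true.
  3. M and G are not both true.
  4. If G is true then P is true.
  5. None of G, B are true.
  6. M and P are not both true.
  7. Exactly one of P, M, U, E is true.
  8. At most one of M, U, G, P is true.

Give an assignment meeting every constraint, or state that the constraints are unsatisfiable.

K: True, G: False, P: False, E: False, B: False, U: False, M: True

  (1) M=T, U=F — not both ✓
  (2) {G, K}: 1 true — at least one ✓
  (3) M=T, G=F — not both ✓
  (4) G=F ⇒ P: vacuous ✓
  (5) {G, B}: 0 true — none ✓
  (6) M=T, P=F — not both ✓
  (7) {P, M, U, E}: 1 true — exactly one ✓
  (8) {M, U, G, P}: 1 true — at most one ✓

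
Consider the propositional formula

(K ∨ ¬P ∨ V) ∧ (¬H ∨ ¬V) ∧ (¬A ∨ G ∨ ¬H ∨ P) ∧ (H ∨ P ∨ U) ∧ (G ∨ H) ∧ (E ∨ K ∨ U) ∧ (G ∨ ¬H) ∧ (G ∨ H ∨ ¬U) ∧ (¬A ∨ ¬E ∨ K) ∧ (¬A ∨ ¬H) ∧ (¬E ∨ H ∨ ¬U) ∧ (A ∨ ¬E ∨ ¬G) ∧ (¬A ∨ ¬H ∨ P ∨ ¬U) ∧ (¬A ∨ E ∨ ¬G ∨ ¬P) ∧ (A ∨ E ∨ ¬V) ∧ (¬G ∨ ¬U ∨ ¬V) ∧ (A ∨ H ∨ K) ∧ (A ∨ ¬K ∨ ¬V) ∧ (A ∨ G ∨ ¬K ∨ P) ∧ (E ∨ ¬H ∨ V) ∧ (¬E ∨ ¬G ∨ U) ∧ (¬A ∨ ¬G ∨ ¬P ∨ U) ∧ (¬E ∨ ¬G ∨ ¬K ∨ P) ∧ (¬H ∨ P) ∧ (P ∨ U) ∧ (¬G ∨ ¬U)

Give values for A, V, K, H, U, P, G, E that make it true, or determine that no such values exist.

Try A = True:
  (¬A ∨ ¬H) forces H = False.
  (G ∨ H) forces G = True.
  (¬G ∨ ¬U) forces U = False.
  (H ∨ P ∨ U) forces P = True.
  clause (¬A ∨ ¬G ∨ ¬P ∨ U) is falsified — backtrack.
So A = False.
Try V = True:
  (¬H ∨ ¬V) forces H = False.
  (G ∨ H) forces G = True.
  (A ∨ ¬E ∨ ¬G) forces E = False.
  clause (A ∨ E ∨ ¬V) is falsified — backtrack.
So V = False.
Try K = False:
  (K ∨ ¬P ∨ V) forces P = False.
  (A ∨ H ∨ K) forces H = True.
  clause (¬H ∨ P) is falsified — backtrack.
So K = True.
Try H = True:
  (G ∨ ¬H) forces G = True.
  (A ∨ ¬E ∨ ¬G) forces E = False.
  clause (E ∨ ¬H ∨ V) is falsified — backtrack.
So H = False.
  then (G ∨ H) forces G = True.
  then (A ∨ ¬E ∨ ¬G) forces E = False.
  then (¬G ∨ ¬U) forces U = False.
  then (H ∨ P ∨ U) forces P = True.
All clauses satisfied.

A = False, V = False, K = True, H = False, U = False, P = True, G = True, E = False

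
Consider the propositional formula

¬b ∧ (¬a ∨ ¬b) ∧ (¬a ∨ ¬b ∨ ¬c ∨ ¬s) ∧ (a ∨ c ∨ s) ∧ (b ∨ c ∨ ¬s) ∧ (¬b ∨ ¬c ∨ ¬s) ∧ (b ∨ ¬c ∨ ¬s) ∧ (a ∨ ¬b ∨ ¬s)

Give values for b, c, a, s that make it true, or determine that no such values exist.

b: False, c: True, a: False, s: False

Unit clause (¬b) forces b = False.
Set c = True.
  then (b ∨ ¬c ∨ ¬s) forces s = False.
Set a = False.
Check each clause:
  (¬b): ¬b holds.
  (¬a ∨ ¬b): ¬a holds.
  (¬a ∨ ¬b ∨ ¬c ∨ ¬s): ¬a holds.
  (a ∨ c ∨ s): c holds.
  (b ∨ c ∨ ¬s): c holds.
  (¬b ∨ ¬c ∨ ¬s): ¬b holds.
  (b ∨ ¬c ∨ ¬s): ¬s holds.
  (a ∨ ¬b ∨ ¬s): ¬b holds.
All clauses satisfied.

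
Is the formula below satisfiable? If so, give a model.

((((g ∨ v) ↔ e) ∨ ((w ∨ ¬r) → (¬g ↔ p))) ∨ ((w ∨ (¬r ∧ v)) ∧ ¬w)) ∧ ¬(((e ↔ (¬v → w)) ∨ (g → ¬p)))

w = False; g = True; r = False; v = True; e = False; p = True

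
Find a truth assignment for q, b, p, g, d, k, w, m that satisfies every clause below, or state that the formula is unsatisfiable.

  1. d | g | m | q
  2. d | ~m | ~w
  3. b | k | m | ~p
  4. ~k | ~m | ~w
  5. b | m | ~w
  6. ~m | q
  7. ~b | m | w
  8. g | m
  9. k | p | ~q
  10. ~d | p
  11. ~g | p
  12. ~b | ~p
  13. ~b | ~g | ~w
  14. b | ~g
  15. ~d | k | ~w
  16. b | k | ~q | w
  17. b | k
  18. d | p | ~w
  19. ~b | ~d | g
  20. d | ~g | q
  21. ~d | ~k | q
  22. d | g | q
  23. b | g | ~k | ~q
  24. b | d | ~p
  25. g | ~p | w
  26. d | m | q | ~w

q: True, b: True, p: False, g: False, d: False, k: True, w: False, m: True

Try q = False:
  (~m | q) forces m = False.
  (g | m) forces g = True.
  (~g | p) forces p = True.
  (~b | ~p) forces b = False.
  clause (b | ~g) is falsified — backtrack.
So q = True.
Try b = False:
  (b | ~g) forces g = False.
  (g | m) forces m = True.
  (b | k) forces k = True.
  clause (b | g | ~k | ~q) is falsified — backtrack.
So b = True.
  then (~b | ~p) forces p = False.
  then (k | p | ~q) forces k = True.
  then (~d | p) forces d = False.
  then (~g | p) forces g = False.
  then (d | p | ~w) forces w = False.
  then (~b | m | w) forces m = True.
All clauses satisfied.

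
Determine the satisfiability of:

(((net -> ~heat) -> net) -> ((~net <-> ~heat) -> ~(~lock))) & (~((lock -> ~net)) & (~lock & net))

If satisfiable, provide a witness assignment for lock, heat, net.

UNSATISFIABLE

Case lock = True: the conjunct ~lock is False.
Case lock = False: the conjunct ~((lock -> ~net)) becomes ~((False -> ~net)) = False.
Both cases fail — unsatisfiable.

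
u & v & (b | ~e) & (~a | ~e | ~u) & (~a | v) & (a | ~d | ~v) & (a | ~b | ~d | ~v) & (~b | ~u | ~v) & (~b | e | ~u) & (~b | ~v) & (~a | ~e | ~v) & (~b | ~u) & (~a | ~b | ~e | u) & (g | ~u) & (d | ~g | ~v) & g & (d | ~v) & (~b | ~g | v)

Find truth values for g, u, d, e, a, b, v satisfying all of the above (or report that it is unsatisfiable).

g = True, u = True, d = True, e = False, a = True, b = False, v = True

Unit clause (u) forces u = True.
Unit clause (v) forces v = True.
In (~b | ~u | ~v) only ~b is left, so b = False.
In (g | ~u) only g is left, so g = True.
In (d | ~g | ~v) only d is left, so d = True.
In (b | ~e) only ~e is left, so e = False.
In (a | ~d | ~v) only a is left, so a = True.
All clauses satisfied.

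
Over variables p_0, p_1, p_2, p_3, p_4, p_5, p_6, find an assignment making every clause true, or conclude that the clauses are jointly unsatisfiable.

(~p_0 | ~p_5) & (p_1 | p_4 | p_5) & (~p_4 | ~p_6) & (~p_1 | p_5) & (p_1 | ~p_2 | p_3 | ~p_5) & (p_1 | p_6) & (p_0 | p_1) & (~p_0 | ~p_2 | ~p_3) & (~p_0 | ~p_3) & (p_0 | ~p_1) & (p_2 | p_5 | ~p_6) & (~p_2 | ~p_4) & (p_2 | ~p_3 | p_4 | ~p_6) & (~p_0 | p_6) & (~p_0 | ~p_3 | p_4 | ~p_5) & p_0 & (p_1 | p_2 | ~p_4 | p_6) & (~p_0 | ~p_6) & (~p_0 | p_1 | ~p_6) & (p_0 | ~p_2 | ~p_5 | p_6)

Case p_0 = True:
  (~p_0 | ~p_5) forces p_5 = False.
  (~p_1 | p_5) forces p_1 = False.
  (p_1 | p_4 | p_5) forces p_4 = True.
  (~p_4 | ~p_6) forces p_6 = False.
  Clause (p_1 | p_6) is falsified — contradiction.
Case p_0 = False:
  Clause (p_0) is falsified — contradiction.
Both cases fail, so the formula is unsatisfiable.

Unsatisfiable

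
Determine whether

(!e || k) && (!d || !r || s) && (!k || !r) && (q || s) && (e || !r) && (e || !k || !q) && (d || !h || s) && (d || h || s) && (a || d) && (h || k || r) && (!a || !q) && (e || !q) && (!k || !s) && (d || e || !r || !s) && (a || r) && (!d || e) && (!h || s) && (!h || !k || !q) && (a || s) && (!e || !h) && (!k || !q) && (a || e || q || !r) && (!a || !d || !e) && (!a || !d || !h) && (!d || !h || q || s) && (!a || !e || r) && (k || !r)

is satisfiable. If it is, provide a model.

Set h = True.
  then (!h || s) forces s = True.
  then (!e || !h) forces e = False.
  then (e || !r) forces r = False.
  then (e || !q) forces q = False.
  then (!k || !s) forces k = False.
  then (a || r) forces a = True.
  then (!d || e) forces d = False.
All clauses satisfied.

h=T, r=F, a=T, e=F, q=F, s=T, d=F, k=F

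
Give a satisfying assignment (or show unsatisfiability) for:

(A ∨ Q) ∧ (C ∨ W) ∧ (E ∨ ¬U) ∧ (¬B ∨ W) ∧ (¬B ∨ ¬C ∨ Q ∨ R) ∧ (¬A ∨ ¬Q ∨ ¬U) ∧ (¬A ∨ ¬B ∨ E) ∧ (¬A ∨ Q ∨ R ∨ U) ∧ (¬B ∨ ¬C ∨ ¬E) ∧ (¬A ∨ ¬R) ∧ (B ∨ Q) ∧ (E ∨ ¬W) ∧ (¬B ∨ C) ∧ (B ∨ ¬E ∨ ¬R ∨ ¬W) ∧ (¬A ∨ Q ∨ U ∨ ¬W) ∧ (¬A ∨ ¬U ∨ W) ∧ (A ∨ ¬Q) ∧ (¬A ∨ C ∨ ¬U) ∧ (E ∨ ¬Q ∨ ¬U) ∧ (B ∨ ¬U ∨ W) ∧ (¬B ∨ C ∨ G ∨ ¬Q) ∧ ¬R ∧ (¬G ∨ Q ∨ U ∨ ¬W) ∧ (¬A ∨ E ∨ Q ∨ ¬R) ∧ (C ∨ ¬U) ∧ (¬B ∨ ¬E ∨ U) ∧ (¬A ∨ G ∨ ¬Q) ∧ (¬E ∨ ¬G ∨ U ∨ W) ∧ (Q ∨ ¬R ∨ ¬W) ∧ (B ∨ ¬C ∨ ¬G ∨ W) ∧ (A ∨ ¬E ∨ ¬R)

A = True; U = False; E = True; Q = True; B = False; W = True; R = False; C = True; G = True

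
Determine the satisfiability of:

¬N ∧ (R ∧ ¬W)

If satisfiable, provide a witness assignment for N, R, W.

N = False, R = True, W = False

  ¬N = True
  R ∧ ¬W = True
    ¬W = True
Both conjuncts True, so the formula holds.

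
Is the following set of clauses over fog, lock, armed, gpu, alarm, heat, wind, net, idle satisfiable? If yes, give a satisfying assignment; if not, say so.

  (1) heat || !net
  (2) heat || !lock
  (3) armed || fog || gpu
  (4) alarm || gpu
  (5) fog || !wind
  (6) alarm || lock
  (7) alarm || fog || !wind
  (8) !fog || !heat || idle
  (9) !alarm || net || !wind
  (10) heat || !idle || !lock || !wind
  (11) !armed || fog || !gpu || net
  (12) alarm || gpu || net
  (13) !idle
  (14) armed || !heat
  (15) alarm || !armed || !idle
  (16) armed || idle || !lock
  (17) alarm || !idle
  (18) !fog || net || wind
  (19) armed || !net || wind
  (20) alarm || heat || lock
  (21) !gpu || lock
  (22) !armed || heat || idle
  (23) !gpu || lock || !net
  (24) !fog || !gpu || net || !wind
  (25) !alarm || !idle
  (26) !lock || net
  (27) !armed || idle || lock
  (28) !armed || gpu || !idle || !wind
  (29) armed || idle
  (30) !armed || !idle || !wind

Unit clause (!idle) forces idle = False.
In (armed || idle) only armed is left, so armed = True.
In (!armed || heat || idle) only heat is left, so heat = True.
In (!armed || idle || lock) only lock is left, so lock = True.
In (!fog || !heat || idle) only !fog is left, so fog = False.
In (!lock || net) only net is left, so net = True.
In (fog || !wind) only !wind is left, so wind = False.
Set gpu = True.
Set alarm = False.
All clauses satisfied.

fog=F, lock=T, armed=T, gpu=T, alarm=F, heat=T, wind=F, net=T, idle=F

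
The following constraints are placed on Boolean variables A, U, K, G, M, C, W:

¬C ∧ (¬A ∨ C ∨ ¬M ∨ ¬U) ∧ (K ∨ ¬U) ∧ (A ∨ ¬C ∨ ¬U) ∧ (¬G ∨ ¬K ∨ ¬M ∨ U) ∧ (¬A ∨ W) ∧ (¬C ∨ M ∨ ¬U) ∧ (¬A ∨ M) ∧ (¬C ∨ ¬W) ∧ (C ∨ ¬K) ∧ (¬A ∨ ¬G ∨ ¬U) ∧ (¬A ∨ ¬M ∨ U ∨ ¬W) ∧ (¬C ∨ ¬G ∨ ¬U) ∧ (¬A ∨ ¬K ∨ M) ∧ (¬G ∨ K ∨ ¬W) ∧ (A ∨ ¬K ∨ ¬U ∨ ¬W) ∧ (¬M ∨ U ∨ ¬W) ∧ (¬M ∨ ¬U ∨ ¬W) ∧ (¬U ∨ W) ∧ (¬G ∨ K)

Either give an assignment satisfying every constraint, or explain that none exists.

A=F; U=F; K=F; G=F; M=T; C=F; W=F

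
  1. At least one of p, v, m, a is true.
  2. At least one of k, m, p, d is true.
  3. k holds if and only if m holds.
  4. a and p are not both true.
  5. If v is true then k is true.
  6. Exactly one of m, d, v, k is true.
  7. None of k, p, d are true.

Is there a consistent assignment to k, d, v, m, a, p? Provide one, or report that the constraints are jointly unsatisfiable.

UNSATISFIABLE

Case d = True:
  Constraint (7) is violated (d=T) — contradiction.
Case d = False:
  (7) forces k = False.
  (3) with k=F forces m = False.
  (2) with k=F, m=F, d=F forces p = True.
  Constraint (7) is violated (p=T) — contradiction.
Both cases fail — unsatisfiable.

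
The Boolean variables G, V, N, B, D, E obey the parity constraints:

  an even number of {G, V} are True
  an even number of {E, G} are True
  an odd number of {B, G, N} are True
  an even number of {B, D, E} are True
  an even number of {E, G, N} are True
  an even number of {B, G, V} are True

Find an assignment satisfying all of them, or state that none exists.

G: True; V: True; N: False; B: False; D: True; E: True

{G, V}: 2 true → even ✓
{E, G}: 2 true → even ✓
{B, G, N}: 1 true → odd ✓
{B, D, E}: 2 true → even ✓
{E, G, N}: 2 true → even ✓
{B, G, V}: 2 true → even ✓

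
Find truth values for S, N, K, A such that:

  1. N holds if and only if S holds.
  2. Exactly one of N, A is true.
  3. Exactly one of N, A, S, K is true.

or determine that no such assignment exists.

S = False, N = False, K = False, A = True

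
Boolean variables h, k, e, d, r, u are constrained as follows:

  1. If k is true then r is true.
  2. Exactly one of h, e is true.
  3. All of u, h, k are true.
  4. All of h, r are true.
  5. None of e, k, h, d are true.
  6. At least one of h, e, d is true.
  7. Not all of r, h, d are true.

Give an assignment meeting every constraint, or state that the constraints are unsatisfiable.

Case h = True:
  Constraint (5) is violated (h=T) — contradiction.
Case h = False:
  Constraint (3) is violated (h=F) — contradiction.
Both cases fail — unsatisfiable.

No satisfying assignment exists.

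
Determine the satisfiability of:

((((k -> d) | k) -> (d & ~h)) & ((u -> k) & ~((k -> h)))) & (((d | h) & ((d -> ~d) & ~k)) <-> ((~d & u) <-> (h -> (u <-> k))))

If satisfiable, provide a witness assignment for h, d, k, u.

h = False, d = True, k = True, u = True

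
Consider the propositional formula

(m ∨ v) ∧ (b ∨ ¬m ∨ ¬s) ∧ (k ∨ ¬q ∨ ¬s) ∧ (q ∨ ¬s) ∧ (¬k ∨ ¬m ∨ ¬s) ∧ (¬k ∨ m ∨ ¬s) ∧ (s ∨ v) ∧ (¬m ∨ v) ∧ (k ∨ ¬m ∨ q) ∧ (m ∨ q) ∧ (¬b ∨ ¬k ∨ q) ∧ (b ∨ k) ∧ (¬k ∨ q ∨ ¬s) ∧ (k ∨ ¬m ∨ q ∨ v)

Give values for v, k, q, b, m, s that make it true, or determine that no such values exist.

Set v = True.
Set k = True.
Set q = True.
Set b = False.
Set m = False.
  then (¬k ∨ m ∨ ¬s) forces s = False.
All clauses satisfied.

v=T, k=T, q=T, b=F, m=F, s=F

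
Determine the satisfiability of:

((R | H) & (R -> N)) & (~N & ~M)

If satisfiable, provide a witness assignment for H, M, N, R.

H=T, M=F, N=F, R=F

  (R | H) & (R -> N) = True
    R | H = True
    R -> N = True
  ~N & ~M = True
    ~N = True
    ~M = True
Both conjuncts True, so the formula holds.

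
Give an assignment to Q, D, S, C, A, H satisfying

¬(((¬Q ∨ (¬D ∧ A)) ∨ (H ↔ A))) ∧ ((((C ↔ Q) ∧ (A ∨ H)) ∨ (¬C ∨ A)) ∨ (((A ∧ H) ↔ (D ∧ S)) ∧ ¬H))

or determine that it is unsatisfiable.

Q=T; D=T; S=F; C=T; A=T; H=F

  ¬(((¬Q ∨ (¬D ∧ A)) ∨ (H ↔ A))) = True
    (¬Q ∨ (¬D ∧ A)) ∨ (H ↔ A) = False
      ¬Q ∨ (¬D ∧ A) = False
        ¬Q = False
        ¬D ∧ A = False
          ¬D = False
      H ↔ A = False
  (((C ↔ Q) ∧ (A ∨ H)) ∨ (¬C ∨ A)) ∨ (((A ∧ H) ↔ (D ∧ S)) ∧ ¬H) = True
    ((C ↔ Q) ∧ (A ∨ H)) ∨ (¬C ∨ A) = True
      (C ↔ Q) ∧ (A ∨ H) = True
        C ↔ Q = True
        A ∨ H = True
      ¬C ∨ A = True
        ¬C = False
    ((A ∧ H) ↔ (D ∧ S)) ∧ ¬H = True
      (A ∧ H) ↔ (D ∧ S) = True
        A ∧ H = False
        D ∧ S = False
      ¬H = True
Both conjuncts True, so the formula holds.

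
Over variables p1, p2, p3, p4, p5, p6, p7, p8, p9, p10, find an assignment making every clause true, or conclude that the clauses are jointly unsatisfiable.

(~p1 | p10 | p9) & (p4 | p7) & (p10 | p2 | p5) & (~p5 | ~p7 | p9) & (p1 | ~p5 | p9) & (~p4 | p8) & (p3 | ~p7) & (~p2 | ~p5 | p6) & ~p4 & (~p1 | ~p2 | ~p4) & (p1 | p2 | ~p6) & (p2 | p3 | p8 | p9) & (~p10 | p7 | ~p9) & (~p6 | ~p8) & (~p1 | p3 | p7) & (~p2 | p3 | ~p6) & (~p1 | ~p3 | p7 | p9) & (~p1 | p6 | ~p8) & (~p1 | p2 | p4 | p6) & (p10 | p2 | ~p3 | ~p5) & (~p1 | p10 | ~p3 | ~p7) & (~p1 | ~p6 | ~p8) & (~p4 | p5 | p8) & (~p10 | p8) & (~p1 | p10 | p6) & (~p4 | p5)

p1 = False, p2 = True, p3 = True, p4 = False, p5 = False, p6 = False, p7 = True, p8 = True, p9 = False, p10 = False

Unit clause (~p4) forces p4 = False.
In (p4 | p7) only p7 is left, so p7 = True.
In (p3 | ~p7) only p3 is left, so p3 = True.
Try p1 = True:
  (~p1 | p10 | ~p3 | ~p7) forces p10 = True.
  (~p10 | p8) forces p8 = True.
  (~p6 | ~p8) forces p6 = False.
  clause (~p1 | p6 | ~p8) is falsified — backtrack.
So p1 = False.
Set p2 = True.
Set p5 = False.
Set p6 = False.
Set p8 = True.
Set p9 = False.
Set p10 = False.
All clauses satisfied.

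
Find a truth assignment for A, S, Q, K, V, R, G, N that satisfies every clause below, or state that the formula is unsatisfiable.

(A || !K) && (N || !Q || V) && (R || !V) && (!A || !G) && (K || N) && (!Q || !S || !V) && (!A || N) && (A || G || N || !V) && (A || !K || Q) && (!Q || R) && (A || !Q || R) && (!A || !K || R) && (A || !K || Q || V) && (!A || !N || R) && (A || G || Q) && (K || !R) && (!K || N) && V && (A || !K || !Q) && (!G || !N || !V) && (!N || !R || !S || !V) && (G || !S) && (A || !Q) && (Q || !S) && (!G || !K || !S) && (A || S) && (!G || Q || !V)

Unit clause (V) forces V = True.
In (R || !V) only R is left, so R = True.
In (K || !R) only K is left, so K = True.
In (!K || N) only N is left, so N = True.
In (!G || !N || !V) only !G is left, so G = False.
In (!N || !R || !S || !V) only !S is left, so S = False.
In (A || S) only A is left, so A = True.
Set Q = False.
All clauses satisfied.

A = True; S = False; Q = False; K = True; V = True; R = True; G = False; N = True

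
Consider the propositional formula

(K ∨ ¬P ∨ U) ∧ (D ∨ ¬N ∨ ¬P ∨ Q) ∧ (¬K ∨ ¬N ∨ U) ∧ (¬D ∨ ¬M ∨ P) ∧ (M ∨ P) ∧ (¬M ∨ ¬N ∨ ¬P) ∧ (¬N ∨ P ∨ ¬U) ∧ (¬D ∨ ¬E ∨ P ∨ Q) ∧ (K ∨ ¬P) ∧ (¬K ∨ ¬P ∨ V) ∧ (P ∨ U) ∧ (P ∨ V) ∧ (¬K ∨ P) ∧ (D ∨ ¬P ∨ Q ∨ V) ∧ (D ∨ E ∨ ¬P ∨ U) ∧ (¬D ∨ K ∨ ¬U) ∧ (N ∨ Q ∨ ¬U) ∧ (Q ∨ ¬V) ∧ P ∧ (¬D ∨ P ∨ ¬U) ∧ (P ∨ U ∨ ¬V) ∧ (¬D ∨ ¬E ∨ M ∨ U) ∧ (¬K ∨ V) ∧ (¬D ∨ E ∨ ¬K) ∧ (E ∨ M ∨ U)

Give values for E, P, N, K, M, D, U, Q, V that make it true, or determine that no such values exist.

E=T, P=T, N=F, K=T, M=F, D=F, U=T, Q=T, V=T

Unit clause (P) forces P = True.
In (K ∨ ¬P) only K is left, so K = True.
In (¬K ∨ ¬P ∨ V) only V is left, so V = True.
In (Q ∨ ¬V) only Q is left, so Q = True.
Set E = True.
Set N = False.
Set M = False.
Set D = False.
Set U = True.
All clauses satisfied.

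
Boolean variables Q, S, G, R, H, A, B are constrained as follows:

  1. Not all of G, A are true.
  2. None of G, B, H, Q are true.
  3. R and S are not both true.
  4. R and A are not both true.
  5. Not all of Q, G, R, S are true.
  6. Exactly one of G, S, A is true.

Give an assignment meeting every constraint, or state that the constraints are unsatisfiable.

Q = False, S = False, G = False, R = False, H = False, A = True, B = False

  (1) {G, A}: 1/2 true — not all ✓
  (2) {G, B, H, Q}: 0 true — none ✓
  (3) R=F, S=F — not both ✓
  (4) R=F, A=T — not both ✓
  (5) {Q, G, R, S}: 0/4 true — not all ✓
  (6) {G, S, A}: 1 true — exactly one ✓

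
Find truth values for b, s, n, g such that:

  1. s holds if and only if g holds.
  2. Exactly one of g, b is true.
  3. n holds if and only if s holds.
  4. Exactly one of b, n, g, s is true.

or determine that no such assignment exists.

b=T, s=F, n=F, g=F

  (1) s=F, g=F — same ✓
  (2) {g, b}: 1 true — exactly one ✓
  (3) n=F, s=F — same ✓
  (4) {b, n, g, s}: 1 true — exactly one ✓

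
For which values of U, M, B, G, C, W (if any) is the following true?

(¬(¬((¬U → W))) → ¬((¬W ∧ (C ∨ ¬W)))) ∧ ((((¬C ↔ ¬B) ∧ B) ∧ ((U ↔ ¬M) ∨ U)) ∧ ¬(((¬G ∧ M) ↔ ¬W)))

U = False; M = True; B = True; G = True; C = True; W = False

  ¬(¬((¬U → W))) → ¬((¬W ∧ (C ∨ ¬W))) = True
    ¬(¬((¬U → W))) = False
      ¬((¬U → W)) = True
        ¬U → W = False
          ¬U = True
    ¬((¬W ∧ (C ∨ ¬W))) = False
      ¬W ∧ (C ∨ ¬W) = True
        ¬W = True
        C ∨ ¬W = True
          ¬W = True
  (((¬C ↔ ¬B) ∧ B) ∧ ((U ↔ ¬M) ∨ U)) ∧ ¬(((¬G ∧ M) ↔ ¬W)) = True
    ((¬C ↔ ¬B) ∧ B) ∧ ((U ↔ ¬M) ∨ U) = True
      (¬C ↔ ¬B) ∧ B = True
        ¬C ↔ ¬B = True
          ¬C = False
          ¬B = False
      (U ↔ ¬M) ∨ U = True
        U ↔ ¬M = True
          ¬M = False
    ¬(((¬G ∧ M) ↔ ¬W)) = True
      (¬G ∧ M) ↔ ¬W = False
        ¬G ∧ M = False
          ¬G = False
        ¬W = True
Both conjuncts True, so the formula holds.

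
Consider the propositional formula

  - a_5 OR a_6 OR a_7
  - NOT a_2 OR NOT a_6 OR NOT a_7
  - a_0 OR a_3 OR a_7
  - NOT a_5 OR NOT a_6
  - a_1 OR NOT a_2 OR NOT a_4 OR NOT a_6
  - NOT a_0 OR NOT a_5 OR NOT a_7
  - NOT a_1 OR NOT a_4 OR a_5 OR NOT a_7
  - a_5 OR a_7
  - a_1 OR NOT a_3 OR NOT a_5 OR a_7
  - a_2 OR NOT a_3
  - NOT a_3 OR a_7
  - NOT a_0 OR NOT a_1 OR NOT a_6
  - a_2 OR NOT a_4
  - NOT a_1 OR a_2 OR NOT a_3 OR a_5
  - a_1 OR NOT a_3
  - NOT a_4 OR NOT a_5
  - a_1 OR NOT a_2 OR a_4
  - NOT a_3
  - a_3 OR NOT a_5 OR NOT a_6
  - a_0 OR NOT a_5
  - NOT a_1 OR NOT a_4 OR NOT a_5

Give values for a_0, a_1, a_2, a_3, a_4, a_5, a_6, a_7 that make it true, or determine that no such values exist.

Unit clause (NOT a_3) forces a_3 = False.
Set a_0 = True.
Set a_1 = True.
  then (NOT a_0 OR NOT a_1 OR NOT a_6) forces a_6 = False.
Set a_2 = True.
Try a_4 = True:
  (NOT a_4 OR NOT a_5) forces a_5 = False.
  (a_5 OR a_6 OR a_7) forces a_7 = True.
  clause (NOT a_1 OR NOT a_4 OR a_5 OR NOT a_7) is falsified — backtrack.
So a_4 = False.
Set a_5 = True.
  then (NOT a_0 OR NOT a_5 OR NOT a_7) forces a_7 = False.
All clauses satisfied.

a_0=T, a_1=T, a_2=T, a_3=F, a_4=F, a_5=T, a_6=F, a_7=F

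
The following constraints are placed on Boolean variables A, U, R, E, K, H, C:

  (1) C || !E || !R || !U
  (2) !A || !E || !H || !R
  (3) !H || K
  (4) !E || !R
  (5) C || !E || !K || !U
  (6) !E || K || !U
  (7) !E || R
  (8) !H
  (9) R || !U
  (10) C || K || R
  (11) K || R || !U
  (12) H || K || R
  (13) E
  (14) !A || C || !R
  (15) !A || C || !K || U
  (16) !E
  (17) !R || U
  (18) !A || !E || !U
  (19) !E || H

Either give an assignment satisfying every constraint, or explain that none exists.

No satisfying assignment exists.

Case E = True:
  Clause (!E) is falsified — contradiction.
Case E = False:
  Clause (E) is falsified — contradiction.
Both cases fail, so the formula is unsatisfiable.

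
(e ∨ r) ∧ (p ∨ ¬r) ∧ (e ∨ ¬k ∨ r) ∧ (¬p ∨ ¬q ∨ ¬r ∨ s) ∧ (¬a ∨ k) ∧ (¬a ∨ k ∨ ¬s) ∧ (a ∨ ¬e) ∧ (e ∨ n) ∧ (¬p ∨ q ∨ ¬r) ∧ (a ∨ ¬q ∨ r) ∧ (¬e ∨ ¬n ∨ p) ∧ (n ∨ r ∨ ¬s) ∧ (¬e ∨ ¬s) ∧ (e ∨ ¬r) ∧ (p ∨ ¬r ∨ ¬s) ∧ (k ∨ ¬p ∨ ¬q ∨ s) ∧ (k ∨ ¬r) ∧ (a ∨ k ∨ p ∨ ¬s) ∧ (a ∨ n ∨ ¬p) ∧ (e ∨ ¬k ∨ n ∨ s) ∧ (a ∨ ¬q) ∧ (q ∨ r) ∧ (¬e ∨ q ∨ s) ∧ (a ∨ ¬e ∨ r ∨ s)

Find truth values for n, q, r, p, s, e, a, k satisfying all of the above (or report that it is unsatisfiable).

n: False, q: True, r: False, p: True, s: False, e: True, a: True, k: True

Set n = False.
  then (e ∨ n) forces e = True.
  then (¬e ∨ ¬s) forces s = False.
  then (¬e ∨ q ∨ s) forces q = True.
  then (a ∨ ¬e) forces a = True.
  then (¬a ∨ k) forces k = True.
Set r = False.
Set p = True.
All clauses satisfied.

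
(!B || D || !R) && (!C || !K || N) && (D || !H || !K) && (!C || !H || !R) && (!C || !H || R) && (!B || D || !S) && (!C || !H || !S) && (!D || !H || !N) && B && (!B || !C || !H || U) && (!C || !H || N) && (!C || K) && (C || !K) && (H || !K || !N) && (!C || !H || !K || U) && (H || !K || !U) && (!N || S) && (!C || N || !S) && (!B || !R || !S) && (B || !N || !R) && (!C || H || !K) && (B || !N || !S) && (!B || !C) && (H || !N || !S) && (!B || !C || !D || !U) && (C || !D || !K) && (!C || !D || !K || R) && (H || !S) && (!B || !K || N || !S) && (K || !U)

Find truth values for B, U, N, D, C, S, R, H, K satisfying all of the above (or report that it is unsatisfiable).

Unit clause (B) forces B = True.
In (!B || !C) only !C is left, so C = False.
In (C || !K) only !K is left, so K = False.
In (K || !U) only !U is left, so U = False.
Try N = True:
  (!N || S) forces S = True.
  (!B || D || !S) forces D = True.
  (!D || !H || !N) forces H = False.
  clause (H || !N || !S) is falsified — backtrack.
So N = False.
Set D = True.
Set S = True.
  then (!B || !R || !S) forces R = False.
  then (H || !S) forces H = True.
All clauses satisfied.

B = True, U = False, N = False, D = True, C = False, S = True, R = False, H = True, K = False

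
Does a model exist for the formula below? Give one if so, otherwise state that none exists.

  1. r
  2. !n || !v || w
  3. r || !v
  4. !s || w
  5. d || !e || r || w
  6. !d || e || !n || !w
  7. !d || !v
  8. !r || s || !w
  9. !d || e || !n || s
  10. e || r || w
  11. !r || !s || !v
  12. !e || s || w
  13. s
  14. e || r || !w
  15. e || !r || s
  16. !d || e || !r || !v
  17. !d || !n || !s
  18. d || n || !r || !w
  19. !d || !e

Unit clause (r) forces r = True.
Unit clause (s) forces s = True.
In (!s || w) only w is left, so w = True.
In (!r || !s || !v) only !v is left, so v = False.
Set d = False.
  then (d || n || !r || !w) forces n = True.
Set e = True.
All clauses satisfied.

v = False, r = True, d = False, e = True, s = True, n = True, w = True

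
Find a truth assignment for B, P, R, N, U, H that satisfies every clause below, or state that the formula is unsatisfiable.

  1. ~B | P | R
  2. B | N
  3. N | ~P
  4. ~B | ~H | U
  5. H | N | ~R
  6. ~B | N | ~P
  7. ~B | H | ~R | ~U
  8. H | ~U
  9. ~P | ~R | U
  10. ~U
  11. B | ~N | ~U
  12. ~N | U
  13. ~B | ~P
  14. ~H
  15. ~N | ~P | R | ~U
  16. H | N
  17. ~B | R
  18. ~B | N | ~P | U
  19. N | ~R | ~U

No satisfying assignment exists.

Case H = True:
  Clause (~H) is falsified — contradiction.
Case H = False:
  (H | ~U) forces U = False.
  (~N | U) forces N = False.
  Clause (H | N) is falsified — contradiction.
Both cases fail, so the formula is unsatisfiable.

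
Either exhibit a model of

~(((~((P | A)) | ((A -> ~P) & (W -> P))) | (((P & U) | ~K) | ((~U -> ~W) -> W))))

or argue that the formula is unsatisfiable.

U=F, P=T, W=F, K=T, A=T

  ~(((~((P | A)) | ((A -> ~P) & (W -> P))) | (((P & U) | ~K) | ((~U -> ~W) -> W)))) = True
    (~((P | A)) | ((A -> ~P) & (W -> P))) | (((P & U) | ~K) | ((~U -> ~W) -> W)) = False
      ~((P | A)) | ((A -> ~P) & (W -> P)) = False
        ~((P | A)) = False
          P | A = True
        (A -> ~P) & (W -> P) = False
          A -> ~P = False
            ~P = False
          W -> P = True
      ((P & U) | ~K) | ((~U -> ~W) -> W) = False
        (P & U) | ~K = False
          P & U = False
          ~K = False
        (~U -> ~W) -> W = False
          ~U -> ~W = True
            ~U = True
            ~W = True
The formula evaluates to True.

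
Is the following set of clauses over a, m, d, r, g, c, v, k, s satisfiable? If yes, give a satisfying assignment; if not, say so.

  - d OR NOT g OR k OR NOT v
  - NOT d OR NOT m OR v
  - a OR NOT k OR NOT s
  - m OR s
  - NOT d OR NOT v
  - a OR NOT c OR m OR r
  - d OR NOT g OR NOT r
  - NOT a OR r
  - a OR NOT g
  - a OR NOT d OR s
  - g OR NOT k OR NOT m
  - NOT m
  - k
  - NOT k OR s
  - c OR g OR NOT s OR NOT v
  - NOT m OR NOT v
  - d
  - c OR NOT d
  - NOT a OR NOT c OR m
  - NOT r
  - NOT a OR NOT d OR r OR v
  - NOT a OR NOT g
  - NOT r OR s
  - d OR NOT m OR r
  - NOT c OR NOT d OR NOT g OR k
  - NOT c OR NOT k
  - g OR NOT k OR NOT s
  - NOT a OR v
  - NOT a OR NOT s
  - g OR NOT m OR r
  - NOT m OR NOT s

Case m = True:
  Clause (NOT m) is falsified — contradiction.
Case m = False:
  (m OR s) forces s = True.
  (k) forces k = True.
  (a OR NOT k OR NOT s) forces a = True.
  Clause (NOT a OR NOT s) is falsified — contradiction.
Both cases fail, so the formula is unsatisfiable.

UNSATISFIABLE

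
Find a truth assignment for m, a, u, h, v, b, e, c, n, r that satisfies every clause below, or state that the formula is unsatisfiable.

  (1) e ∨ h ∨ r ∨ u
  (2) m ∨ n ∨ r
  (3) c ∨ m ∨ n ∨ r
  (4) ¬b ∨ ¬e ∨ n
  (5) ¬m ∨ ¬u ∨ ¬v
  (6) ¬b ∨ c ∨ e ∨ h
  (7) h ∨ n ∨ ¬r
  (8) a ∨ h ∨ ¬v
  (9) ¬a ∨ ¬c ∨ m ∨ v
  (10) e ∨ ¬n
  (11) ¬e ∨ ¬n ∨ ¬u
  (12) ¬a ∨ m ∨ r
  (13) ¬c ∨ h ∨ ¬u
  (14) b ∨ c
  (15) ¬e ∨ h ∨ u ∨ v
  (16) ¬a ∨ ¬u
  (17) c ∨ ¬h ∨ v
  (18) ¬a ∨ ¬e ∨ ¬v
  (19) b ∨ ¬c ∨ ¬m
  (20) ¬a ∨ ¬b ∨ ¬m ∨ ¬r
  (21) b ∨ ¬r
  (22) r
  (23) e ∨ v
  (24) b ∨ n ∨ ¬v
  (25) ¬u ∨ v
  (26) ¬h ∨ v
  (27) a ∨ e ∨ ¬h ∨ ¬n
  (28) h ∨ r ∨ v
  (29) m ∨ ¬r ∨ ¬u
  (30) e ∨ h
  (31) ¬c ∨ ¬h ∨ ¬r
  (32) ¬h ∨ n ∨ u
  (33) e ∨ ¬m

m = False, a = False, u = False, h = True, v = True, b = True, e = True, c = False, n = True, r = True

Unit clause (r) forces r = True.
In (b ∨ ¬r) only b is left, so b = True.
Set m = False.
  then (m ∨ ¬r ∨ ¬u) forces u = False.
Set a = False.
Set h = True.
  then (¬h ∨ v) forces v = True.
  then (¬c ∨ ¬h ∨ ¬r) forces c = False.
  then (¬h ∨ n ∨ u) forces n = True.
  then (e ∨ ¬n) forces e = True.
All clauses satisfied.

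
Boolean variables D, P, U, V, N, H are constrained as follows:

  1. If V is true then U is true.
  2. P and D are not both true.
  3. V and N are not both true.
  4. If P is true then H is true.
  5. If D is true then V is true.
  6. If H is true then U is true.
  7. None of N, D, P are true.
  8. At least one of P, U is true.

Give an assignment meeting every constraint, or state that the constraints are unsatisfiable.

D=F; P=F; U=T; V=T; N=F; H=T

  (1) V=T ⇒ U: T ✓
  (2) P=F, D=F — not both ✓
  (3) V=T, N=F — not both ✓
  (4) P=F ⇒ H: vacuous ✓
  (5) D=F ⇒ V: vacuous ✓
  (6) H=T ⇒ U: T ✓
  (7) {N, D, P}: 0 true — none ✓
  (8) {P, U}: 1 true — at least one ✓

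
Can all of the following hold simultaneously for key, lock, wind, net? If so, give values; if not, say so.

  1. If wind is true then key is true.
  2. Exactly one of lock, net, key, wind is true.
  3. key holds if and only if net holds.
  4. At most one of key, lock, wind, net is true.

key = False, lock = True, wind = False, net = False

  (1) wind=F ⇒ key: vacuous ✓
  (2) {lock, net, key, wind}: 1 true — exactly one ✓
  (3) key=F, net=F — same ✓
  (4) {key, lock, wind, net}: 1 true — at most one ✓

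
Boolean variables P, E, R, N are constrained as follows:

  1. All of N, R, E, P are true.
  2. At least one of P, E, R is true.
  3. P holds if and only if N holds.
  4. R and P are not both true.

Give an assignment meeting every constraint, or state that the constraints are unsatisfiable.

The formula is unsatisfiable.

Case P = True:
  (1) forces N = True.
  (1) forces R = True.
  Constraint (4) is violated (R=T, P=T) — contradiction.
Case P = False:
  Constraint (1) is violated (P=F) — contradiction.
Both cases fail — unsatisfiable.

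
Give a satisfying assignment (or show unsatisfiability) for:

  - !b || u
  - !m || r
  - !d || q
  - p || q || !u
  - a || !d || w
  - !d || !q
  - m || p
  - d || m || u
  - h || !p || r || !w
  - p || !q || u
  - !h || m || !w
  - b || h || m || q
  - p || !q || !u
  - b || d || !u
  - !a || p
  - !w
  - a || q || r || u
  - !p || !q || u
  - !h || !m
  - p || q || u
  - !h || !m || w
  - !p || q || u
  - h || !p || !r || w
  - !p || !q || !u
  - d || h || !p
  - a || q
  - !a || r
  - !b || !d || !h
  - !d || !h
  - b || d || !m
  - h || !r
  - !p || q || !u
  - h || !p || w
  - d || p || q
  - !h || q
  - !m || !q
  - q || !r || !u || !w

UNSATISFIABLE

Case m = True:
  (!m || r) forces r = True.
  (!w) forces w = False.
  (!h || !m) forces h = False.
  Clause (h || !r) is falsified — contradiction.
Case m = False:
  (m || p) forces p = True.
  (!w) forces w = False.
  (h || !p || w) forces h = True.
  (!d || !h) forces d = False.
  (d || m || u) forces u = True.
  (b || d || !u) forces b = True.
  (!p || !q || !u) forces q = False.
  Clause (!p || q || !u) is falsified — contradiction.
Both cases fail, so the formula is unsatisfiable.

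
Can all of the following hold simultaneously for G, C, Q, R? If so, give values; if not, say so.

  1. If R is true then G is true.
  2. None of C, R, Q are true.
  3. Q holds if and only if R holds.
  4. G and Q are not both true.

G = False, C = False, Q = False, R = False

  (1) R=F ⇒ G: vacuous ✓
  (2) {C, R, Q}: 0 true — none ✓
  (3) Q=F, R=F — same ✓
  (4) G=F, Q=F — not both ✓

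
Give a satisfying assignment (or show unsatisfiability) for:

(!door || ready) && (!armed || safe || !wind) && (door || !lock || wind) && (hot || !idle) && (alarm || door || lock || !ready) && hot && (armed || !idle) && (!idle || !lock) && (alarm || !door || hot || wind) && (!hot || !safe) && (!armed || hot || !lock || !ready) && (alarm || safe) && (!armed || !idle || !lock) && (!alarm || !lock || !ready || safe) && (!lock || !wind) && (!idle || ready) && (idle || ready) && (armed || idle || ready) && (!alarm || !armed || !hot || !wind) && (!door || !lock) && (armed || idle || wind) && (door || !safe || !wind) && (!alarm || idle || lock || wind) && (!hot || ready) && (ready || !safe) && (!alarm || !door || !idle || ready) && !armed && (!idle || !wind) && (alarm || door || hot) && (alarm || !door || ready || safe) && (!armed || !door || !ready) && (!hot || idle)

Case armed = True:
  Clause (!armed) is falsified — contradiction.
Case armed = False:
  (hot) forces hot = True.
  (armed || !idle) forces idle = False.
  Clause (!hot || idle) is falsified — contradiction.
Both cases fail, so the formula is unsatisfiable.

The formula is unsatisfiable.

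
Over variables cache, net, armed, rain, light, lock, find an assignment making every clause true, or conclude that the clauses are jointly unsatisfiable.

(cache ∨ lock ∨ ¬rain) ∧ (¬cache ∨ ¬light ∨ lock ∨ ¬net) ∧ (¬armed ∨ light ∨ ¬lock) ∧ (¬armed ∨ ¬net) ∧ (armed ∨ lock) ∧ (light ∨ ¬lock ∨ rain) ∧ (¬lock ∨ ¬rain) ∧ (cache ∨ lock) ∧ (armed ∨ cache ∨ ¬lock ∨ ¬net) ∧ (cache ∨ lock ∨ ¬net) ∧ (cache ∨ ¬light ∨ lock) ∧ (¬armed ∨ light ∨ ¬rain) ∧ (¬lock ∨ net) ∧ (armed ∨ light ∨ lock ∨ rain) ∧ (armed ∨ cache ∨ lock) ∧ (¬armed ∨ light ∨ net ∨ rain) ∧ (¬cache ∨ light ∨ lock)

cache = True, net = False, armed = True, rain = False, light = True, lock = False

Set cache = True.
Set net = False.
  then (¬lock ∨ net) forces lock = False.
  then (¬cache ∨ light ∨ lock) forces light = True.
  then (armed ∨ lock) forces armed = True.
Set rain = False.
All clauses satisfied.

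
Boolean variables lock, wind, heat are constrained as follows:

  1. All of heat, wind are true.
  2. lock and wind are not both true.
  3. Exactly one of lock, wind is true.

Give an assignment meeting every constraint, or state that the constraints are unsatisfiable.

lock = False, wind = True, heat = True

  (1) {heat, wind}: all 2 true ✓
  (2) lock=F, wind=T — not both ✓
  (3) {lock, wind}: 1 true — exactly one ✓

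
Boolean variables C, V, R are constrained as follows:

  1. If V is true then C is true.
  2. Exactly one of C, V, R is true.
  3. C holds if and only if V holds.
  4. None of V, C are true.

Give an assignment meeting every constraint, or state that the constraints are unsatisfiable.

C = False, V = False, R = True

  (1) V=F ⇒ C: vacuous ✓
  (2) {C, V, R}: 1 true — exactly one ✓
  (3) C=F, V=F — same ✓
  (4) {V, C}: 0 true — none ✓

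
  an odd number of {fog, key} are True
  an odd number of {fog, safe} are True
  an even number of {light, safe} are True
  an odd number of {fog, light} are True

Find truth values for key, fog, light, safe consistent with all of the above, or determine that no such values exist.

key = False, fog = True, light = False, safe = False

{fog, key}: 1 true → odd ✓
{fog, safe}: 1 true → odd ✓
{light, safe}: 0 true → even ✓
{fog, light}: 1 true → odd ✓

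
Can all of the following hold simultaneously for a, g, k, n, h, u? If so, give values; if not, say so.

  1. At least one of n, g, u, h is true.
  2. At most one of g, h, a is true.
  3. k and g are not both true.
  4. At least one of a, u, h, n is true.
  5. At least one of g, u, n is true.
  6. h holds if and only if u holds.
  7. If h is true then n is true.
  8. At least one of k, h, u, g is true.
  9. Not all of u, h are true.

a=F, g=F, k=T, n=T, h=F, u=F

  (1) {n, g, u, h}: 1 true — at least one ✓
  (2) {g, h, a}: 0 true — at most one ✓
  (3) k=T, g=F — not both ✓
  (4) {a, u, h, n}: 1 true — at least one ✓
  (5) {g, u, n}: 1 true — at least one ✓
  (6) h=F, u=F — same ✓
  (7) h=F ⇒ n: vacuous ✓
  (8) {k, h, u, g}: 1 true — at least one ✓
  (9) {u, h}: 0/2 true — not all ✓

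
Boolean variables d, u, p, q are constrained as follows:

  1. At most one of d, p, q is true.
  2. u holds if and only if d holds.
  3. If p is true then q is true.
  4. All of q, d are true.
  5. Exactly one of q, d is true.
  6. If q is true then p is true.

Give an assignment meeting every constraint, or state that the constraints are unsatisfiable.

Unsatisfiable

Case q = True:
  (1) with q=T forces d = False.
  Constraint (4) is violated (d=F) — contradiction.
Case q = False:
  Constraint (4) is violated (q=F) — contradiction.
Both cases fail — unsatisfiable.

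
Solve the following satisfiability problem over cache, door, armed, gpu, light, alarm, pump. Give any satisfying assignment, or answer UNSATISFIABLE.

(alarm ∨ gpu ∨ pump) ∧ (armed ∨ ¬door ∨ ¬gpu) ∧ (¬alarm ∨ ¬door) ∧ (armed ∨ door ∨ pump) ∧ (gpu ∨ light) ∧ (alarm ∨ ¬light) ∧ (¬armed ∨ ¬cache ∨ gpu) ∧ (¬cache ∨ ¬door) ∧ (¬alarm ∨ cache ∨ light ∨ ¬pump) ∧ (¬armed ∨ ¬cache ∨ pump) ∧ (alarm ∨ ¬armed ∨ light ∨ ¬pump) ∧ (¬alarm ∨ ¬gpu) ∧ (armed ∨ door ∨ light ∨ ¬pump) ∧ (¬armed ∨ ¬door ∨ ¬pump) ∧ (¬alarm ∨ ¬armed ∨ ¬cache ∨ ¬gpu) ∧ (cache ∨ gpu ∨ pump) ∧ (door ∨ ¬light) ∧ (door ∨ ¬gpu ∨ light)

Set cache = False.
Try door = False:
  (door ∨ ¬light) forces light = False.
  (gpu ∨ light) forces gpu = True.
  clause (door ∨ ¬gpu ∨ light) is falsified — backtrack.
So door = True.
  then (¬alarm ∨ ¬door) forces alarm = False.
  then (alarm ∨ ¬light) forces light = False.
  then (gpu ∨ light) forces gpu = True.
  then (armed ∨ ¬door ∨ ¬gpu) forces armed = True.
  then (alarm ∨ ¬armed ∨ light ∨ ¬pump) forces pump = False.
All clauses satisfied.

cache = False, door = True, armed = True, gpu = True, light = False, alarm = False, pump = False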